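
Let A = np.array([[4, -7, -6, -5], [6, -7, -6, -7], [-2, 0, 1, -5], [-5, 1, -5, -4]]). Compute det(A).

-702

Expand along row 3 (it has 1 zero):
  + (-2) · M_31   where M_31 = det([-7 -6 -5; -7 -6 -7; 1 -5 -4]) = 82
  + (1) · M_33   where M_33 = det([4 -7 -5; 6 -7 -7; -5 1 -4]) = -128
  − (-5) · M_34   where M_34 = det([4 -7 -6; 6 -7 -6; -5 1 -5]) = -82
det = (+1)·(-2)·(82) + (+1)·(1)·(-128) + (-1)·(-5)·(-82) = -702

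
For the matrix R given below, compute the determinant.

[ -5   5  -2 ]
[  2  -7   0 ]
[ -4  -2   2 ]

|R| = 114

Expand along column 3:
  + (-2) · |2 -7; -4 -2| = (-2)·(-4 − 28) = 64
  + 2 · |-5 5; 2 -7| = 2·(35 − 10) = 50
Sum: (64) + (50) = 114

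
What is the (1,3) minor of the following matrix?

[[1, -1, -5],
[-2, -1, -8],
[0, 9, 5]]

Delete row 1 and column 3; the remaining 2×2 submatrix is [-2 -1; 0 9].
Its determinant is (-2)·9 − (-1)·0 = -18.

The minor is -18.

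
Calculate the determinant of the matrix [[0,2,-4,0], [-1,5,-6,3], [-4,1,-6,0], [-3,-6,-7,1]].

Expand along row 1 (it has 2 zeros):
  − (2) · M_12   where M_12 = det([-1 -6 3; -4 -6 0; -3 -7 1]) = 12
  + (-4) · M_13   where M_13 = det([-1 5 3; -4 1 0; -3 -6 1]) = 100
det = (-1)·(2)·(12) + (+1)·(-4)·(100) = -424

The determinant is -424.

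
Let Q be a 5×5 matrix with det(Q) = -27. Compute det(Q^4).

531441

det(Q^4) = (det Q)^4 = (-27)^4 = 531441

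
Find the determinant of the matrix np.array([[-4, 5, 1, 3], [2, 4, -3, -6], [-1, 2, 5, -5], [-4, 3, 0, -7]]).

1732

Expand along row 4 (it has 1 zero):
  − (-4) · M_41   where M_41 = det([5 1 3; 4 -3 -6; 2 5 -5]) = 311
  + (3) · M_42   where M_42 = det([-4 1 3; 2 -3 -6; -1 5 -5]) = -143
  + (-7) · M_44   where M_44 = det([-4 5 1; 2 4 -3; -1 2 5]) = -131
det = (-1)·(-4)·(311) + (+1)·(3)·(-143) + (+1)·(-7)·(-131) = 1732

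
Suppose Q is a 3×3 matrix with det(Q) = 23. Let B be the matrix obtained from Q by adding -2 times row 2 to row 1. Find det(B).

Adding a multiple of one row to another leaves the determinant unchanged.
det(B) = (1)·(23) = 23

The determinant is 23.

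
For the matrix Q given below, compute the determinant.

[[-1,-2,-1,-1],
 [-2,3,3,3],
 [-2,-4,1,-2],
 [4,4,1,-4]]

The determinant is 108.

Expand along row 1:
  + (-1) · M_11   where M_11 = det([3 3 3; -4 1 -2; 4 1 -4]) = -102
  − (-2) · M_12   where M_12 = det([-2 3 3; -2 1 -2; 4 1 -4]) = -62
  + (-1) · M_13   where M_13 = det([-2 3 3; -2 -4 -2; 4 4 -4]) = -72
  − (-1) · M_14   where M_14 = det([-2 3 3; -2 -4 1; 4 4 1]) = 58
det = (+1)·(-1)·(-102) + (-1)·(-2)·(-62) + (+1)·(-1)·(-72) + (-1)·(-1)·(58) = 108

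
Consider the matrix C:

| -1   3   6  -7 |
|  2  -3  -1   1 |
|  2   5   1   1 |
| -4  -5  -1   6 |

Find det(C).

630

Expand along row 1:
  + (-1) · M_11   where M_11 = det([-3 -1 1; 5 1 1; -5 -1 6]) = 14
  − (3) · M_12   where M_12 = det([2 -1 1; 2 1 1; -4 -1 6]) = 32
  + (6) · M_13   where M_13 = det([2 -3 1; 2 5 1; -4 -5 6]) = 128
  − (-7) · M_14   where M_14 = det([2 -3 -1; 2 5 1; -4 -5 -1]) = -4
det = (+1)·(-1)·(14) + (-1)·(3)·(32) + (+1)·(6)·(128) + (-1)·(-7)·(-4) = 630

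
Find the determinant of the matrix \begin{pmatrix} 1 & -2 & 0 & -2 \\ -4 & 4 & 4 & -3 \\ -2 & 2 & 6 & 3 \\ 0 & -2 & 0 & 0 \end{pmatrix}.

The determinant is -124.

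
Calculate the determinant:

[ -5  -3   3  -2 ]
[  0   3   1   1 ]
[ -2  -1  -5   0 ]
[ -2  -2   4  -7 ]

The determinant is -524.

Expand along row 2 (it has 1 zero):
  + (3) · M_22   where M_22 = det([-5 3 -2; -2 -5 0; -2 4 -7]) = -181
  − (1) · M_23   where M_23 = det([-5 -3 -2; -2 -1 0; -2 -2 -7]) = 3
  + (1) · M_24   where M_24 = det([-5 -3 3; -2 -1 -5; -2 -2 4]) = 22
det = (+1)·(3)·(-181) + (-1)·(1)·(3) + (+1)·(1)·(22) = -524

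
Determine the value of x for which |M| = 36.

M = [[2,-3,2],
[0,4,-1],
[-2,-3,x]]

x = 4

Expanding along the row containing x, det(M) is linear in x: det(M) = (8)·x + (4).
Set (8)·x + (4) = 36  ⇒  (8)·x = 32  ⇒  x = 4.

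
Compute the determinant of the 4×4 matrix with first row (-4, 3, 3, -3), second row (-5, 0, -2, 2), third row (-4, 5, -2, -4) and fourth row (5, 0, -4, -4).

Expand along column 2 (it has 2 zeros):
  − (3) · M_12   where M_12 = det([-5 -2 2; -4 -2 -4; 5 -4 -4]) = 164
  − (5) · M_32   where M_32 = det([-4 3 -3; -5 -2 2; 5 -4 -4]) = -184
det = (-1)·(3)·(164) + (-1)·(5)·(-184) = 428

428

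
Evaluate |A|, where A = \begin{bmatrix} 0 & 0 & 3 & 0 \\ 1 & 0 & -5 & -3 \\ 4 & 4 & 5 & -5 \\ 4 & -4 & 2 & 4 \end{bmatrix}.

Expand along row 1 (it has 3 zeros):
  + (3) · M_13   where M_13 = det([1 0 -3; 4 4 -5; 4 -4 4]) = 92
det = (+1)·(3)·(92) = 276

276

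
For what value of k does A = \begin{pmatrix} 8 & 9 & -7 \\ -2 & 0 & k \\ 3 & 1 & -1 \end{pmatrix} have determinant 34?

Expanding along the row containing k, det(A) is linear in k: det(A) = (19)·k + (-4).
Set (19)·k + (-4) = 34  ⇒  (19)·k = 38  ⇒  k = 2.

2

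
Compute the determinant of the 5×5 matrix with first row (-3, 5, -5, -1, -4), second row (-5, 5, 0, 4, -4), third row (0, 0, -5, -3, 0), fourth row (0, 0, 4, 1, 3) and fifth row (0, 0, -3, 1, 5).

770

The matrix is block upper-triangular with a 2×2 block and a 3×3 block on the diagonal, so its determinant equals the product of the determinants of the diagonal blocks.
det of the 2×2 block = 10
det of the 3×3 block = 77
det = (10)·(77) = 770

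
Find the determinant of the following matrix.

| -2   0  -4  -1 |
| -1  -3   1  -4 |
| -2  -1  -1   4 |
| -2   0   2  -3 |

Expand along column 2 (it has 2 zeros):
  + (-3) · M_22   where M_22 = det([-2 -4 -1; -2 -1 4; -2 2 -3]) = 72
  − (-1) · M_32   where M_32 = det([-2 -4 -1; -1 1 -4; -2 2 -3]) = -30
det = (+1)·(-3)·(72) + (-1)·(-1)·(-30) = -246

The determinant is -246.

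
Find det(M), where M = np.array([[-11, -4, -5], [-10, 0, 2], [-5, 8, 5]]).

Expand along row 2:
  − (-10) · |-4 -5; 8 5| = −(-10)·(-20 − (-40)) = 200
  − 2 · |-11 -4; -5 8| = −2·(-88 − 20) = 216
Sum: (200) + (216) = 416

det(M) = 416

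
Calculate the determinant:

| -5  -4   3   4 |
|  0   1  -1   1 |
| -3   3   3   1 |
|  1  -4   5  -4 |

-80

Expand along row 2 (it has 1 zero):
  + (1) · M_22   where M_22 = det([-5 3 4; -3 3 1; 1 5 -4]) = -20
  − (-1) · M_23   where M_23 = det([-5 -4 4; -3 3 1; 1 -4 -4]) = 120
  + (1) · M_24   where M_24 = det([-5 -4 3; -3 3 3; 1 -4 5]) = -180
det = (+1)·(1)·(-20) + (-1)·(-1)·(120) + (+1)·(1)·(-180) = -80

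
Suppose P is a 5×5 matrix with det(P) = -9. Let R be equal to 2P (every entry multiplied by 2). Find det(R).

-288

For a 5×5 matrix, det(2P) = 2^5·det(P) = 32·det(P).
det(R) = (32)·(-9) = -288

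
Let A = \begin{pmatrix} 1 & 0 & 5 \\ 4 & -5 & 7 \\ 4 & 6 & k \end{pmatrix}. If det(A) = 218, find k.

-8

Expanding along the column containing k, det(A) is linear in k: det(A) = (-5)·k + (178).
Set (-5)·k + (178) = 218  ⇒  (-5)·k = 40  ⇒  k = -8.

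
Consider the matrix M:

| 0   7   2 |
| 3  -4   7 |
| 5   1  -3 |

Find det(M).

|M| = 354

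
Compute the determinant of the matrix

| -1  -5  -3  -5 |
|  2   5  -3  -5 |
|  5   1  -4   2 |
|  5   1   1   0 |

Expand along row 4 (it has 1 zero):
  − (5) · M_41   where M_41 = det([-5 -3 -5; 5 -3 -5; 1 -4 2]) = 260
  + (1) · M_42   where M_42 = det([-1 -3 -5; 2 -3 -5; 5 -4 2]) = 78
  − (1) · M_43   where M_43 = det([-1 -5 -5; 2 5 -5; 5 1 2]) = 245
det = (-1)·(5)·(260) + (+1)·(1)·(78) + (-1)·(1)·(245) = -1467

-1467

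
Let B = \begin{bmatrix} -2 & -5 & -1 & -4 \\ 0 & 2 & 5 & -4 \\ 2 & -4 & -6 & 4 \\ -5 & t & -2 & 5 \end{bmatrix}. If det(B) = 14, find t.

t = 5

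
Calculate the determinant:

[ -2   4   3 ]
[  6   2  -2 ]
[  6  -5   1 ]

Expand along row 1:
  + (-2) · |2 -2; -5 1| = (-2)·(2 − 10) = 16
  − 4 · |6 -2; 6 1| = −4·(6 − (-12)) = -72
  + 3 · |6 2; 6 -5| = 3·(-30 − 12) = -126
Sum: (16) + (-72) + (-126) = -182

The determinant is -182.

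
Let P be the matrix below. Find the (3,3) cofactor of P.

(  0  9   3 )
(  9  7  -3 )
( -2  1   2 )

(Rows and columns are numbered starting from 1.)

-81

Delete row 3 and column 3; the remaining 2×2 submatrix is [0 9; 9 7].
Its determinant is 0·7 − 9·9 = -81.
The cofactor carries sign (−1)^(3+3) = +1, so C_{3,3} = +(-81) = -81.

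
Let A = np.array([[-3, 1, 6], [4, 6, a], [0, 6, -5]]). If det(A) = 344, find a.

Expanding along the row containing a, det(A) is linear in a: det(A) = (18)·a + (254).
Set (18)·a + (254) = 344  ⇒  (18)·a = 90  ⇒  a = 5.

a = 5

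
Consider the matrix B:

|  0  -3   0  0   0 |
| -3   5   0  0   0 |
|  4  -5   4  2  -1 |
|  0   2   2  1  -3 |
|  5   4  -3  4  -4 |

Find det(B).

-495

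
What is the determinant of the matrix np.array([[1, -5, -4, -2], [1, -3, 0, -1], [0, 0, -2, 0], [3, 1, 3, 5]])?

-12

Expand along row 3 (it has 3 zeros):
  + (-2) · M_33   where M_33 = det([1 -5 -2; 1 -3 -1; 3 1 5]) = 6
det = (+1)·(-2)·(6) = -12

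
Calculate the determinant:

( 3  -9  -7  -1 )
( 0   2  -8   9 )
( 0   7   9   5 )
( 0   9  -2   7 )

The determinant is -2031.

Expand along column 1 (it has 3 zeros):
  + (3) · M_11   where M_11 = det([2 -8 9; 7 9 5; 9 -2 7]) = -677
det = (+1)·(3)·(-677) = -2031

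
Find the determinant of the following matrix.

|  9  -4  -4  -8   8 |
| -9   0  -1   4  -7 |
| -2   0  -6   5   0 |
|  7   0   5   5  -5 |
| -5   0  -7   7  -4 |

The determinant is -3896.

Expand along column 2 (it has 4 zeros):
  − (-4) · M_12   where M_12 = det([-9 -1 4 -7; -2 -6 5 0; 7 5 5 -5; -5 -7 7 -4]) = -974
det = (-1)·(-4)·(-974) = -3896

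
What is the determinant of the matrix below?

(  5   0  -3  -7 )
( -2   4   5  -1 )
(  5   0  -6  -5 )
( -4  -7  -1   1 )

545

Expand along column 2 (it has 2 zeros):
  + (4) · M_22   where M_22 = det([5 -3 -7; 5 -6 -5; -4 -1 1]) = 103
  + (-7) · M_42   where M_42 = det([5 -3 -7; -2 5 -1; 5 -6 -5]) = -19
det = (+1)·(4)·(103) + (+1)·(-7)·(-19) = 545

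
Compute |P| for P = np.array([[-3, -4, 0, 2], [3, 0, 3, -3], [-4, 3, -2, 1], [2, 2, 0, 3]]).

det(P) = 207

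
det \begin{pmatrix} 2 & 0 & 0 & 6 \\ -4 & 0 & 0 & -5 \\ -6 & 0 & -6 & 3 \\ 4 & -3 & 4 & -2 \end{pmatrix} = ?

-252

Expand along column 2 (it has 3 zeros):
  + (-3) · M_42   where M_42 = det([2 0 6; -4 0 -5; -6 -6 3]) = 84
det = (+1)·(-3)·(84) = -252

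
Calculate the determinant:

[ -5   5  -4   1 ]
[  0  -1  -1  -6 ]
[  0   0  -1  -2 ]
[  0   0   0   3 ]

-15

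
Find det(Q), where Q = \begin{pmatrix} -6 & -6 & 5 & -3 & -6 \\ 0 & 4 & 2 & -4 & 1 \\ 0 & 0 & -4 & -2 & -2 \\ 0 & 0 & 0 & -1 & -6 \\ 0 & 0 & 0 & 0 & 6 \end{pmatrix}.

Q is upper triangular, so det(Q) is the product of the diagonal entries:
det = (-6) · (4) · (-4) · (-1) · (6) = -576

|Q| = -576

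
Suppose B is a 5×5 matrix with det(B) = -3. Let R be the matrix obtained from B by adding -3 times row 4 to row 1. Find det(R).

Adding a multiple of one row to another leaves the determinant unchanged.
det(R) = (1)·(-3) = -3

|R| = -3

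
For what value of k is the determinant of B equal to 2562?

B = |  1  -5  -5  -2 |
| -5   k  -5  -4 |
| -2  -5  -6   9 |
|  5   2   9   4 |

Expanding along the column containing k, det(B) is linear in k: det(B) = (-394)·k + (592).
Set (-394)·k + (592) = 2562  ⇒  (-394)·k = 1970  ⇒  k = -5.

-5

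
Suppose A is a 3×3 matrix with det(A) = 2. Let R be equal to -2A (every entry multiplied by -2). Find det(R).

For a 3×3 matrix, det(-2A) = (-2)^3·det(A) = -8·det(A).
det(R) = (-8)·(2) = -16

-16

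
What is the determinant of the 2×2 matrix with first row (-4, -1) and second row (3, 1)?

det = (-4)·1 − (-1)·3 = -4 − (-3) = -1

The determinant is -1.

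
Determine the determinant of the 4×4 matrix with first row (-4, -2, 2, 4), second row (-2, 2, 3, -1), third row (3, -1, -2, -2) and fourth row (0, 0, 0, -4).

Expand along row 4 (it has 3 zeros):
  + (-4) · M_44   where M_44 = det([-4 -2 2; -2 2 3; 3 -1 -2]) = -14
det = (+1)·(-4)·(-14) = 56

56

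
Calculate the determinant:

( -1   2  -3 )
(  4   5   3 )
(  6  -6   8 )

76

Expand along row 1:
  + (-1) · |5 3; -6 8| = (-1)·(40 − (-18)) = -58
  − 2 · |4 3; 6 8| = −2·(32 − 18) = -28
  + (-3) · |4 5; 6 -6| = (-3)·(-24 − 30) = 162
Sum: (-58) + (-28) + (162) = 76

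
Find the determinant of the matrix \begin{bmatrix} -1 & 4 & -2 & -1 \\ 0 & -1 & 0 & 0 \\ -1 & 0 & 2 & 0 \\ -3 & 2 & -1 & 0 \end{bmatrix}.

7

Expand along row 2 (it has 3 zeros):
  + (-1) · M_22   where M_22 = det([-1 -2 -1; -1 2 0; -3 -1 0]) = -7
det = (+1)·(-1)·(-7) = 7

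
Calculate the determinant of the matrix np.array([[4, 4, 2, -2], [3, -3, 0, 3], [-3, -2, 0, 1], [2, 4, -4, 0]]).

The determinant is -108.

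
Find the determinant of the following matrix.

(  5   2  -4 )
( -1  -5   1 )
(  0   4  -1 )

19

Expand along row 3:
  − 4 · |5 -4; -1 1| = −4·(5 − 4) = -4
  + (-1) · |5 2; -1 -5| = (-1)·(-25 − (-2)) = 23
Sum: (-4) + (23) = 19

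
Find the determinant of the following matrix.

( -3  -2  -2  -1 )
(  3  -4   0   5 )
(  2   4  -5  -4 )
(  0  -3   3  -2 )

Expand along row 2 (it has 1 zero):
  − (3) · M_21   where M_21 = det([-2 -2 -1; 4 -5 -4; -3 3 -2]) = -81
  + (-4) · M_22   where M_22 = det([-3 -2 -1; 2 -5 -4; 0 3 -2]) = -80
  + (5) · M_24   where M_24 = det([-3 -2 -2; 2 4 -5; 0 -3 3]) = 33
det = (-1)·(3)·(-81) + (+1)·(-4)·(-80) + (+1)·(5)·(33) = 728

728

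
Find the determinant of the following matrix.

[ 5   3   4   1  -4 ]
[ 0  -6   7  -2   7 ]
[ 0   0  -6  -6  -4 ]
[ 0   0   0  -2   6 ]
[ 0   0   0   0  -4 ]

The matrix is upper triangular, so the determinant is the product of the diagonal entries:
det = (5) · (-6) · (-6) · (-2) · (-4) = 1440

1440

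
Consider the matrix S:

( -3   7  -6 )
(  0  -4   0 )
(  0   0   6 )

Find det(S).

S is upper triangular, so det(S) is the product of the diagonal entries:
det = (-3) · (-4) · (6) = 72

72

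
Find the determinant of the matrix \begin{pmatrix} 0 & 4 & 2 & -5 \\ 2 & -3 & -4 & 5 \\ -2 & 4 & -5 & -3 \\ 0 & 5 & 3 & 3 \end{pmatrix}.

The determinant is 716.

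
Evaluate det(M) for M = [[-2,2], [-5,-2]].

|M| = 14

det(M) = (-2)·(-2) − 2·(-5) = 4 − (-10) = 14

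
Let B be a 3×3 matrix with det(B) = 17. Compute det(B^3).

det(B^3) = (det B)^3 = (17)^3 = 4913

4913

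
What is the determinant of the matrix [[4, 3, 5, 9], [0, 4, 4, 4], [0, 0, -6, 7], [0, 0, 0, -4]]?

384

The matrix is upper triangular, so the determinant is the product of the diagonal entries:
det = (4) · (4) · (-6) · (-4) = 384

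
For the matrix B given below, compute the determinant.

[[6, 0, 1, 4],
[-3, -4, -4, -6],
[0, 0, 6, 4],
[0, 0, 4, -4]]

|B| = 960

B is block upper-triangular with a 2×2 block and a 2×2 block on the diagonal, so its determinant equals the product of the determinants of the diagonal blocks.
det of the 2×2 block = -24
det of the 2×2 block = -40
det = (-24)·(-40) = 960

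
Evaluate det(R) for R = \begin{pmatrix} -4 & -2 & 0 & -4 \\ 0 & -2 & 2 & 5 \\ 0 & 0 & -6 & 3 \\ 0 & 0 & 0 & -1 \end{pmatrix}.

R is upper triangular, so det(R) is the product of the diagonal entries:
det = (-4) · (-2) · (-6) · (-1) = 48

48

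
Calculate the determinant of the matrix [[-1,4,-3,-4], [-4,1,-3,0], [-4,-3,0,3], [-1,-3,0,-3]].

The determinant is -81.

Expand along column 3 (it has 2 zeros):
  + (-3) · M_13   where M_13 = det([-4 1 0; -4 -3 3; -1 -3 -3]) = -87
  − (-3) · M_23   where M_23 = det([-1 4 -4; -4 -3 3; -1 -3 -3]) = -114
det = (+1)·(-3)·(-87) + (-1)·(-3)·(-114) = -81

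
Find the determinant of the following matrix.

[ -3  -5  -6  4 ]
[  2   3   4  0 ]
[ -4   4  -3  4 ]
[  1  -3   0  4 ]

Expand along row 2 (it has 1 zero):
  − (2) · M_21   where M_21 = det([-5 -6 4; 4 -3 4; -3 0 4]) = 192
  + (3) · M_22   where M_22 = det([-3 -6 4; -4 -3 4; 1 0 4]) = -72
  − (4) · M_23   where M_23 = det([-3 -5 4; -4 4 4; 1 -3 4]) = -152
det = (-1)·(2)·(192) + (+1)·(3)·(-72) + (-1)·(4)·(-152) = 8

8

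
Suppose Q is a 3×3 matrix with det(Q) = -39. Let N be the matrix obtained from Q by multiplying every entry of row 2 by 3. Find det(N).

Scaling one row by 3 multiplies the determinant by 3.
det(N) = (3)·(-39) = -117

The determinant is -117.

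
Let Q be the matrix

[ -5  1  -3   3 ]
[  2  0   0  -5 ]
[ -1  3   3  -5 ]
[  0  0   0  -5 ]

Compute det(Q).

|Q| = 120

Expand along row 4 (it has 3 zeros):
  + (-5) · M_44   where M_44 = det([-5 1 -3; 2 0 0; -1 3 3]) = -24
det = (+1)·(-5)·(-24) = 120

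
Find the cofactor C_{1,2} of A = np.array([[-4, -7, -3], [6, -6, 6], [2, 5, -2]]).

24

Delete row 1 and column 2; the remaining 2×2 submatrix is [6 6; 2 -2].
Its determinant is 6·(-2) − 6·2 = -24.
The cofactor carries sign (−1)^(1+2) = −1, so C_{1,2} = −(-24) = 24.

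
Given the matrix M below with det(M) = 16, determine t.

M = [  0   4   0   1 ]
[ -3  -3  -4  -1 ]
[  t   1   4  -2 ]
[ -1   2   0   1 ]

Expanding along the column containing t, det(M) is linear in t: det(M) = (-8)·t + (64).
Set (-8)·t + (64) = 16  ⇒  (-8)·t = -48  ⇒  t = 6.

6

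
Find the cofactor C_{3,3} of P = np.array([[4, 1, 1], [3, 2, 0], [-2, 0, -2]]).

The cofactor is 5.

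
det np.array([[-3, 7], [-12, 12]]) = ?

48

det = (-3)·12 − 7·(-12) = -36 − (-84) = 48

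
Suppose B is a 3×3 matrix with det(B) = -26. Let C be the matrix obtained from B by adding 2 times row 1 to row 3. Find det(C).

Adding a multiple of one row to another leaves the determinant unchanged.
det(C) = (1)·(-26) = -26

det(C) = -26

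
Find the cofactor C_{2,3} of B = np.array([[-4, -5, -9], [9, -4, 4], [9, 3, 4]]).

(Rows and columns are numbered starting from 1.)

-33

Delete row 2 and column 3; the remaining 2×2 submatrix is [-4 -5; 9 3].
Its determinant is (-4)·3 − (-5)·9 = 33.
The cofactor carries sign (−1)^(2+3) = −1, so C_{2,3} = −(33) = -33.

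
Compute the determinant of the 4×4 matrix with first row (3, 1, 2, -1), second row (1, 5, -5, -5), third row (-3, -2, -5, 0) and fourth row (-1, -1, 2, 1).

Expand along row 3 (it has 1 zero):
  + (-3) · M_31   where M_31 = det([1 2 -1; 5 -5 -5; -1 2 1]) = 0
  − (-2) · M_32   where M_32 = det([3 2 -1; 1 -5 -5; -1 2 1]) = 26
  + (-5) · M_33   where M_33 = det([3 1 -1; 1 5 -5; -1 -1 1]) = 0
det = (+1)·(-3)·(0) + (-1)·(-2)·(26) + (+1)·(-5)·(0) = 52

52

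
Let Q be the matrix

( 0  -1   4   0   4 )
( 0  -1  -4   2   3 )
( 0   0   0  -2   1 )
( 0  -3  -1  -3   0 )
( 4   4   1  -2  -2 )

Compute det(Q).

864

Expand along column 1 (it has 4 zeros):
  + (4) · M_51   where M_51 = det([-1 4 0 4; -1 -4 2 3; 0 0 -2 1; -3 -1 -3 0]) = 216
det = (+1)·(4)·(216) = 864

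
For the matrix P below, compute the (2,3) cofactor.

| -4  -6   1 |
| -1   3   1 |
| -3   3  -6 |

Delete row 2 and column 3; the remaining 2×2 submatrix is [-4 -6; -3 3].
Its determinant is (-4)·3 − (-6)·(-3) = -30.
The cofactor carries sign (−1)^(2+3) = −1, so C_{2,3} = −(-30) = 30.

30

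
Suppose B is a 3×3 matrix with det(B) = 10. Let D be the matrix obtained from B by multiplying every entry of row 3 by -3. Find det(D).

-30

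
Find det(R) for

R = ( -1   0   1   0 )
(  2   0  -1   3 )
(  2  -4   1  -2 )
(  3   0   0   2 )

Expand along column 2 (it has 3 zeros):
  − (-4) · M_32   where M_32 = det([-1 1 0; 2 -1 3; 3 0 2]) = 7
det = (-1)·(-4)·(7) = 28

28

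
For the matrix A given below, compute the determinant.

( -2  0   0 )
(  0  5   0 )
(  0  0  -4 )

A is lower triangular, so det(A) is the product of the diagonal entries:
det = (-2) · (5) · (-4) = 40

det(A) = 40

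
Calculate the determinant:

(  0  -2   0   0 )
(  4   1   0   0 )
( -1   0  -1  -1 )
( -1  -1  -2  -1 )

The determinant is -8.

The matrix is block lower-triangular with a 2×2 block and a 2×2 block on the diagonal, so its determinant equals the product of the determinants of the diagonal blocks.
det of the 2×2 block = 8
det of the 2×2 block = -1
det = (8)·(-1) = -8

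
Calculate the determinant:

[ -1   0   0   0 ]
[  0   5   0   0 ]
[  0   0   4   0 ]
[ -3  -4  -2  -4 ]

80

The matrix is lower triangular, so the determinant is the product of the diagonal entries:
det = (-1) · (5) · (4) · (-4) = 80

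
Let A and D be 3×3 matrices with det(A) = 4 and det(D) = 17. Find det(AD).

68

det(AD) = det(A)·det(D) = (4)·(17) = 68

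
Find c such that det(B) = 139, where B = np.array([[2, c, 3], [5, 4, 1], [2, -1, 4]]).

-8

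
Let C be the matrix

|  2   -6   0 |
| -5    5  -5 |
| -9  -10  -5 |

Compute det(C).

det(C) = -270

Expand along row 1:
  + 2 · |5 -5; -10 -5| = 2·(-25 − 50) = -150
  − (-6) · |-5 -5; -9 -5| = −(-6)·(25 − 45) = -120
Sum: (-150) + (-120) = -270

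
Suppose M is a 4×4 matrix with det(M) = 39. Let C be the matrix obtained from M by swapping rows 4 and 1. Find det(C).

|C| = -39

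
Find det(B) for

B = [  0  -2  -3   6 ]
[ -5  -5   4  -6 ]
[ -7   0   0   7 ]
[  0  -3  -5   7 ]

Expand along row 3 (it has 2 zeros):
  + (-7) · M_31   where M_31 = det([-2 -3 6; -5 4 -6; -3 -5 7]) = 67
  − (7) · M_34   where M_34 = det([0 -2 -3; -5 -5 4; 0 -3 -5]) = 5
det = (+1)·(-7)·(67) + (-1)·(7)·(5) = -504

-504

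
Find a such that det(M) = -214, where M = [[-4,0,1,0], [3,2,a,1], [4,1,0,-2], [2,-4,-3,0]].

Expanding along the column containing a, det(M) is linear in a: det(M) = (-32)·a + (10).
Set (-32)·a + (10) = -214  ⇒  (-32)·a = -224  ⇒  a = 7.

a = 7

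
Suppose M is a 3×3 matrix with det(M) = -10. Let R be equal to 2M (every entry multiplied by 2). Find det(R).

|R| = -80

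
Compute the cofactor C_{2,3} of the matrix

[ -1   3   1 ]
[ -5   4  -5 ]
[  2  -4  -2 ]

The cofactor is 2.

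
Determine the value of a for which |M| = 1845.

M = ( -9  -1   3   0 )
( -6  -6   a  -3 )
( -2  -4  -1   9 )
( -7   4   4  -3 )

-6

Expanding along the row containing a, det(M) is linear in a: det(M) = (-285)·a + (135).
Set (-285)·a + (135) = 1845  ⇒  (-285)·a = 1710  ⇒  a = -6.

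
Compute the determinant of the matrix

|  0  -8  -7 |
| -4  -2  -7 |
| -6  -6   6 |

Expand along row 1:
  − (-8) · |-4 -7; -6 6| = −(-8)·(-24 − 42) = -528
  + (-7) · |-4 -2; -6 -6| = (-7)·(24 − 12) = -84
Sum: (-528) + (-84) = -612

The determinant is -612.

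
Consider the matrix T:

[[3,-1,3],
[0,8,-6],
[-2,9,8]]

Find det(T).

390

Expand along row 2:
  + 8 · |3 3; -2 8| = 8·(24 − (-6)) = 240
  − (-6) · |3 -1; -2 9| = −(-6)·(27 − 2) = 150
Sum: (240) + (150) = 390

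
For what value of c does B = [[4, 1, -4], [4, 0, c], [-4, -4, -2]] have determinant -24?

Expanding along the row containing c, det(B) is linear in c: det(B) = (12)·c + (72).
Set (12)·c + (72) = -24  ⇒  (12)·c = -96  ⇒  c = -8.

-8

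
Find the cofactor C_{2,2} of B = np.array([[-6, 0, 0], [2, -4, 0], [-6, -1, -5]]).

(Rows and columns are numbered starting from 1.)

Delete row 2 and column 2; the remaining 2×2 submatrix is [-6 0; -6 -5].
Its determinant is (-6)·(-5) − 0·(-6) = 30.
The cofactor carries sign (−1)^(2+2) = +1, so C_{2,2} = +(30) = 30.

30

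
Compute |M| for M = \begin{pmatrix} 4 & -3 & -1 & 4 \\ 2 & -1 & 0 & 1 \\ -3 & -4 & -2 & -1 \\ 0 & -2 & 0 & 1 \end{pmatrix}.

Expand along row 4 (it has 2 zeros):
  + (-2) · M_42   where M_42 = det([4 -1 4; 2 0 1; -3 -2 -1]) = -7
  + (1) · M_44   where M_44 = det([4 -3 -1; 2 -1 0; -3 -4 -2]) = 7
det = (+1)·(-2)·(-7) + (+1)·(1)·(7) = 21

The determinant is 21.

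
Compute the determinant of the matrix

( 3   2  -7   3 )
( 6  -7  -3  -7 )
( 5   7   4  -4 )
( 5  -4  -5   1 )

-2684

Expand along row 1:
  + (3) · M_11   where M_11 = det([-7 -3 -7; 7 4 -4; -4 -5 1]) = 218
  − (2) · M_12   where M_12 = det([6 -3 -7; 5 4 -4; 5 -5 1]) = 294
  + (-7) · M_13   where M_13 = det([6 -7 -7; 5 7 -4; 5 -4 1]) = 506
  − (3) · M_14   where M_14 = det([6 -7 -3; 5 7 4; 5 -4 -5]) = -264
det = (+1)·(3)·(218) + (-1)·(2)·(294) + (+1)·(-7)·(506) + (-1)·(3)·(-264) = -2684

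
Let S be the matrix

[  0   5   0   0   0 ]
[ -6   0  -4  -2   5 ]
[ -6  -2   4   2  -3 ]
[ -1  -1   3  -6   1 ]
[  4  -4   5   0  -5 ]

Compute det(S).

Expand along row 1 (it has 4 zeros):
  − (5) · M_12   where M_12 = det([-6 -4 -2 5; -6 4 2 -3; -1 3 -6 1; 4 5 0 -5]) = -220
det = (-1)·(5)·(-220) = 1100

1100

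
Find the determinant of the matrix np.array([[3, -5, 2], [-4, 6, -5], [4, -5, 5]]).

7

Expand along row 1:
  + 3 · |6 -5; -5 5| = 3·(30 − 25) = 15
  − (-5) · |-4 -5; 4 5| = −(-5)·(-20 − (-20)) = 0
  + 2 · |-4 6; 4 -5| = 2·(20 − 24) = -8
Sum: (15) + (0) + (-8) = 7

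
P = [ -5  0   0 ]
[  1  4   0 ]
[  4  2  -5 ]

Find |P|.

|P| = 100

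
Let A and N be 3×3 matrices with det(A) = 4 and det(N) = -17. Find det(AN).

The determinant is -68.

det(AN) = det(A)·det(N) = (4)·(-17) = -68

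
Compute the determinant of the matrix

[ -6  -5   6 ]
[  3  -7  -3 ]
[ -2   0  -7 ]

Expand along column 2:
  − (-5) · |3 -3; -2 -7| = −(-5)·(-21 − 6) = -135
  + (-7) · |-6 6; -2 -7| = (-7)·(42 − (-12)) = -378
Sum: (-135) + (-378) = -513

-513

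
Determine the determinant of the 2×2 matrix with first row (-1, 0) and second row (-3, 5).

The determinant is -5.

det = (-1)·5 − 0·(-3) = -5 − 0 = -5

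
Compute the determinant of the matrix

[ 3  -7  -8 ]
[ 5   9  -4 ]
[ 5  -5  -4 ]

392

Expand along column 1:
  + 3 · |9 -4; -5 -4| = 3·(-36 − 20) = -168
  − 5 · |-7 -8; -5 -4| = −5·(28 − 40) = 60
  + 5 · |-7 -8; 9 -4| = 5·(28 − (-72)) = 500
Sum: (-168) + (60) + (500) = 392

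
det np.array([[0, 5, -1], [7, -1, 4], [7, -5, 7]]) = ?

Expand along row 1:
  − 5 · |7 4; 7 7| = −5·(49 − 28) = -105
  + (-1) · |7 -1; 7 -5| = (-1)·(-35 − (-7)) = 28
Sum: (-105) + (28) = -77

-77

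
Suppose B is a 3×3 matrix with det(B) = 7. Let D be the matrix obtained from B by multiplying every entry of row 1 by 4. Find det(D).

Scaling one row by 4 multiplies the determinant by 4.
det(D) = (4)·(7) = 28

The determinant is 28.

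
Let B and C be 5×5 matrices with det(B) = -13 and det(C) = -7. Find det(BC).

91

det(BC) = det(B)·det(C) = (-13)·(-7) = 91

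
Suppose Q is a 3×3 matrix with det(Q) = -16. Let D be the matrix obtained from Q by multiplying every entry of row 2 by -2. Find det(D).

Scaling one row by -2 multiplies the determinant by -2.
det(D) = (-2)·(-16) = 32

32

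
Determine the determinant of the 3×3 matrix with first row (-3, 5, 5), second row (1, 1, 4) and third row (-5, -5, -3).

-136

Expand along row 1:
  + (-3) · |1 4; -5 -3| = (-3)·(-3 − (-20)) = -51
  − 5 · |1 4; -5 -3| = −5·(-3 − (-20)) = -85
  + 5 · |1 1; -5 -5| = 5·(-5 − (-5)) = 0
Sum: (-51) + (-85) + (0) = -136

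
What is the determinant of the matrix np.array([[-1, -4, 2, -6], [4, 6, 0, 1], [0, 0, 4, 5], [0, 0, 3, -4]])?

The matrix is block upper-triangular with a 2×2 block and a 2×2 block on the diagonal, so its determinant equals the product of the determinants of the diagonal blocks.
det of the 2×2 block = 10
det of the 2×2 block = -31
det = (10)·(-31) = -310

-310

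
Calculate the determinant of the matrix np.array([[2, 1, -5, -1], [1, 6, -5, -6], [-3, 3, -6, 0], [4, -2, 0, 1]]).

The determinant is -144.

Expand along row 3 (it has 1 zero):
  + (-3) · M_31   where M_31 = det([1 -5 -1; 6 -5 -6; -2 0 1]) = -25
  − (3) · M_32   where M_32 = det([2 -5 -1; 1 -5 -6; 4 0 1]) = 95
  + (-6) · M_33   where M_33 = det([2 1 -1; 1 6 -6; 4 -2 1]) = -11
det = (+1)·(-3)·(-25) + (-1)·(3)·(95) + (+1)·(-6)·(-11) = -144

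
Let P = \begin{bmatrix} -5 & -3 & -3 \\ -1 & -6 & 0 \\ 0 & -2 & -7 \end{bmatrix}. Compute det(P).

Expand along row 2:
  − (-1) · |-3 -3; -2 -7| = −(-1)·(21 − 6) = 15
  + (-6) · |-5 -3; 0 -7| = (-6)·(35 − 0) = -210
Sum: (15) + (-210) = -195

The determinant is -195.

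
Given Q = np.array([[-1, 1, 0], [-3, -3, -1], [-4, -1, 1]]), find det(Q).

|Q| = 11

Expand along column 3:
  − (-1) · |-1 1; -4 -1| = −(-1)·(1 − (-4)) = 5
  + 1 · |-1 1; -3 -3| = 1·(3 − (-3)) = 6
Sum: (5) + (6) = 11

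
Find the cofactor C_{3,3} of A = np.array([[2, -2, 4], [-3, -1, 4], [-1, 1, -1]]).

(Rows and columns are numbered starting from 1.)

Delete row 3 and column 3; the remaining 2×2 submatrix is [2 -2; -3 -1].
Its determinant is 2·(-1) − (-2)·(-3) = -8.
The cofactor carries sign (−1)^(3+3) = +1, so C_{3,3} = +(-8) = -8.

The cofactor is -8.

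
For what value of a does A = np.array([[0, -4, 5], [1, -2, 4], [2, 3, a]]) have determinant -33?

Expanding along the column containing a, det(A) is linear in a: det(A) = (4)·a + (3).
Set (4)·a + (3) = -33  ⇒  (4)·a = -36  ⇒  a = -9.

a = -9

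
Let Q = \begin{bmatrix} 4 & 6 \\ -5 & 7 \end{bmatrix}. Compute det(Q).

|Q| = 58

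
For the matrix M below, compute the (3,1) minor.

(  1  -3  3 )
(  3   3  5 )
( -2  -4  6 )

-24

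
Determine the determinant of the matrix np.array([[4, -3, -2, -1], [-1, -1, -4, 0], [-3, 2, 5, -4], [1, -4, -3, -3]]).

Expand along row 2 (it has 1 zero):
  − (-1) · M_21   where M_21 = det([-3 -2 -1; 2 5 -4; -4 -3 -3]) = 23
  + (-1) · M_22   where M_22 = det([4 -2 -1; -3 5 -4; 1 -3 -3]) = -86
  − (-4) · M_23   where M_23 = det([4 -3 -1; -3 2 -4; 1 -4 -3]) = -59
det = (-1)·(-1)·(23) + (+1)·(-1)·(-86) + (-1)·(-4)·(-59) = -127

The determinant is -127.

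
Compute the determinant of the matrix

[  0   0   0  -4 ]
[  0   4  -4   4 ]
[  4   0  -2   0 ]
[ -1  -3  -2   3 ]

Expand along row 1 (it has 3 zeros):
  − (-4) · M_14   where M_14 = det([0 4 -4; 4 0 -2; -1 -3 -2]) = 88
det = (-1)·(-4)·(88) = 352

352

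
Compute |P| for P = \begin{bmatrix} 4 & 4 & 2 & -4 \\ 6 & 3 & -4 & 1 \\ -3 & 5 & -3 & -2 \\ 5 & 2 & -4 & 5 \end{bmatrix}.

Expand along row 1:
  + (4) · M_11   where M_11 = det([3 -4 1; 5 -3 -2; 2 -4 5]) = 33
  − (4) · M_12   where M_12 = det([6 -4 1; -3 -3 -2; 5 -4 5]) = -131
  + (2) · M_13   where M_13 = det([6 3 1; -3 5 -2; 5 2 5]) = 158
  − (-4) · M_14   where M_14 = det([6 3 -4; -3 5 -3; 5 2 -4]) = -41
det = (+1)·(4)·(33) + (-1)·(4)·(-131) + (+1)·(2)·(158) + (-1)·(-4)·(-41) = 808

808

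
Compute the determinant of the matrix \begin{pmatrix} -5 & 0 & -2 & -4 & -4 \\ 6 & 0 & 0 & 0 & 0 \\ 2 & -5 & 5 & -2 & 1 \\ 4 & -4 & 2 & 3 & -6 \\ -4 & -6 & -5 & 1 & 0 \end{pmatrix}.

Expand along row 2 (it has 4 zeros):
  − (6) · M_21   where M_21 = det([0 -2 -4 -4; -5 5 -2 1; -4 2 3 -6; -6 -5 1 0]) = -2500
det = (-1)·(6)·(-2500) = 15000

15000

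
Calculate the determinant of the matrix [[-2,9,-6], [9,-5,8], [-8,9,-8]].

Expand along column 1:
  + (-2) · |-5 8; 9 -8| = (-2)·(40 − 72) = 64
  − 9 · |9 -6; 9 -8| = −9·(-72 − (-54)) = 162
  + (-8) · |9 -6; -5 8| = (-8)·(72 − 30) = -336
Sum: (64) + (162) + (-336) = -110

-110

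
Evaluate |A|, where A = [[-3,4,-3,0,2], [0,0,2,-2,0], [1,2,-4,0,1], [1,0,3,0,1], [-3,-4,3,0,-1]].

Expand along column 4 (it has 4 zeros):
  + (-2) · M_24   where M_24 = det([-3 4 -3 2; 1 2 -4 1; 1 0 3 1; -3 -4 3 -1]) = -100
det = (+1)·(-2)·(-100) = 200

200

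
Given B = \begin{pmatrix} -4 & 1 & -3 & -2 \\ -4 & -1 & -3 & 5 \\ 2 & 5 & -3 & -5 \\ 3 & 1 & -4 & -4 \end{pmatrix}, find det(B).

Expand along row 1:
  + (-4) · M_11   where M_11 = det([-1 -3 5; 5 -3 -5; 1 -4 -4]) = -122
  − (1) · M_12   where M_12 = det([-4 -3 5; 2 -3 -5; 3 -4 -4]) = 58
  + (-3) · M_13   where M_13 = det([-4 -1 5; 2 5 -5; 3 1 -4]) = 2
  − (-2) · M_14   where M_14 = det([-4 -1 -3; 2 5 -3; 3 1 -4]) = 108
det = (+1)·(-4)·(-122) + (-1)·(1)·(58) + (+1)·(-3)·(2) + (-1)·(-2)·(108) = 640

The determinant is 640.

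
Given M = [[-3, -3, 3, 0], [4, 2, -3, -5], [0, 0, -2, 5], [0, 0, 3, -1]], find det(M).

The determinant is -78.

M is block upper-triangular with a 2×2 block and a 2×2 block on the diagonal, so its determinant equals the product of the determinants of the diagonal blocks.
det of the 2×2 block = 6
det of the 2×2 block = -13
det = (6)·(-13) = -78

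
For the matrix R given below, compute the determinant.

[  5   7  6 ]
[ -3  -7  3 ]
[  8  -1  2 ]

509

Expand along row 1:
  + 5 · |-7 3; -1 2| = 5·(-14 − (-3)) = -55
  − 7 · |-3 3; 8 2| = −7·(-6 − 24) = 210
  + 6 · |-3 -7; 8 -1| = 6·(3 − (-56)) = 354
Sum: (-55) + (210) + (354) = 509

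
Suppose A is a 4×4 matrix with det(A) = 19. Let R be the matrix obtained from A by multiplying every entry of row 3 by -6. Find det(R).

Scaling one row by -6 multiplies the determinant by -6.
det(R) = (-6)·(19) = -114

det(R) = -114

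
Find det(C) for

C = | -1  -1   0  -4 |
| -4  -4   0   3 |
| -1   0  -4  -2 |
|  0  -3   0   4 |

Expand along column 3 (it has 3 zeros):
  + (-4) · M_33   where M_33 = det([-1 -1 -4; -4 -4 3; 0 -3 4]) = -57
det = (+1)·(-4)·(-57) = 228

The determinant is 228.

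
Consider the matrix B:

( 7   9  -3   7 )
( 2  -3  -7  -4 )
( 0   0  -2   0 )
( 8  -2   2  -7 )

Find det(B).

Expand along row 3 (it has 3 zeros):
  + (-2) · M_33   where M_33 = det([7 9 7; 2 -3 -4; 8 -2 -7]) = 69
det = (+1)·(-2)·(69) = -138

-138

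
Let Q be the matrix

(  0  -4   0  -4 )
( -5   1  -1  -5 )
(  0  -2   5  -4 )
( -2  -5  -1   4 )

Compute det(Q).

Expand along row 1 (it has 2 zeros):
  − (-4) · M_12   where M_12 = det([-5 -1 -5; 0 5 -4; -2 -1 4]) = -138
  − (-4) · M_14   where M_14 = det([-5 1 -1; 0 -2 5; -2 -5 -1]) = -141
det = (-1)·(-4)·(-138) + (-1)·(-4)·(-141) = -1116

det(Q) = -1116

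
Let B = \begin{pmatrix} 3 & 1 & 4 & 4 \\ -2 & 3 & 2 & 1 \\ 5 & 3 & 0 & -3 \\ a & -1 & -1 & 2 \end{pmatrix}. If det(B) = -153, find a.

Expanding along the column containing a, det(B) is linear in a: det(B) = (-18)·a + (-243).
Set (-18)·a + (-243) = -153  ⇒  (-18)·a = 90  ⇒  a = -5.

-5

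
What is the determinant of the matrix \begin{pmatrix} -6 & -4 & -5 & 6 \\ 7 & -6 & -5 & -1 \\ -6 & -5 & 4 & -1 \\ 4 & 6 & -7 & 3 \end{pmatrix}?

Expand along row 1:
  + (-6) · M_11   where M_11 = det([-6 -5 -1; -5 4 -1; 6 -7 3]) = -86
  − (-4) · M_12   where M_12 = det([7 -5 -1; -6 4 -1; 4 -7 3]) = -61
  + (-5) · M_13   where M_13 = det([7 -6 -1; -6 -5 -1; 4 6 3]) = -131
  − (6) · M_14   where M_14 = det([7 -6 -5; -6 -5 4; 4 6 -7]) = 313
det = (+1)·(-6)·(-86) + (-1)·(-4)·(-61) + (+1)·(-5)·(-131) + (-1)·(6)·(313) = -951

The determinant is -951.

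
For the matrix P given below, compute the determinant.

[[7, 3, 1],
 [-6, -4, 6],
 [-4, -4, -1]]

Expand along row 1:
  + 7 · |-4 6; -4 -1| = 7·(4 − (-24)) = 196
  − 3 · |-6 6; -4 -1| = −3·(6 − (-24)) = -90
  + 1 · |-6 -4; -4 -4| = 1·(24 − 16) = 8
Sum: (196) + (-90) + (8) = 114

|P| = 114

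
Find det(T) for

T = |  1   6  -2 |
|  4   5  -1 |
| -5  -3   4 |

-75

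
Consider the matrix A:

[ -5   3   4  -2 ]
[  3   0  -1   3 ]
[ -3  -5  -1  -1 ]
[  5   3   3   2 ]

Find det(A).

The determinant is 249.

Expand along row 2 (it has 1 zero):
  − (3) · M_21   where M_21 = det([3 4 -2; -5 -1 -1; 3 3 2]) = 55
  − (-1) · M_23   where M_23 = det([-5 3 -2; -3 -5 -1; 5 3 2]) = 6
  + (3) · M_24   where M_24 = det([-5 3 4; -3 -5 -1; 5 3 3]) = 136
det = (-1)·(3)·(55) + (-1)·(-1)·(6) + (+1)·(3)·(136) = 249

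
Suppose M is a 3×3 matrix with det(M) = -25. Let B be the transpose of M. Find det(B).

det(Mᵀ) = det(M).
det(B) = (1)·(-25) = -25

The determinant is -25.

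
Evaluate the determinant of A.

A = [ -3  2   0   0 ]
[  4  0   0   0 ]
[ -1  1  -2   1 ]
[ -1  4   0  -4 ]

-64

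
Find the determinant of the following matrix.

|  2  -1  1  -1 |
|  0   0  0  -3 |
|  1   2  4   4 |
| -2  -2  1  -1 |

Expand along row 2 (it has 3 zeros):
  + (-3) · M_24   where M_24 = det([2 -1 1; 1 2 4; -2 -2 1]) = 31
det = (+1)·(-3)·(31) = -93

-93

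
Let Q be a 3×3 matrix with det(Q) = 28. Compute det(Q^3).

det(Q^3) = (det Q)^3 = (28)^3 = 21952

21952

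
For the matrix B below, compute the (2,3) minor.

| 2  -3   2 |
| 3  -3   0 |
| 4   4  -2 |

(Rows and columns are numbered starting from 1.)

Delete row 2 and column 3; the remaining 2×2 submatrix is [2 -3; 4 4].
Its determinant is 2·4 − (-3)·4 = 20.

The minor is 20.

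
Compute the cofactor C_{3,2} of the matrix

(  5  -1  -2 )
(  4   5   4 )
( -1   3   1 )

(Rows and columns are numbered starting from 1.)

-28

Delete row 3 and column 2; the remaining 2×2 submatrix is [5 -2; 4 4].
Its determinant is 5·4 − (-2)·4 = 28.
The cofactor carries sign (−1)^(3+2) = −1, so C_{3,2} = −(28) = -28.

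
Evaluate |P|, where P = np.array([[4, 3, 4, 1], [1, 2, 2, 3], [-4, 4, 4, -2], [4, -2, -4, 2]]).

-184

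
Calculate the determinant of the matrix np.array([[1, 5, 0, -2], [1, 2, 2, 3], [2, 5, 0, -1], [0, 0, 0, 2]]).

20

Expand along row 4 (it has 3 zeros):
  + (2) · M_44   where M_44 = det([1 5 0; 1 2 2; 2 5 0]) = 10
det = (+1)·(2)·(10) = 20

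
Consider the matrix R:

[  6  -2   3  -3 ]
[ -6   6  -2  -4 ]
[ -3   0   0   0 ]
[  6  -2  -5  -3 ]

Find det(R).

-624

Expand along row 3 (it has 3 zeros):
  + (-3) · M_31   where M_31 = det([-2 3 -3; 6 -2 -4; -2 -5 -3]) = 208
det = (+1)·(-3)·(208) = -624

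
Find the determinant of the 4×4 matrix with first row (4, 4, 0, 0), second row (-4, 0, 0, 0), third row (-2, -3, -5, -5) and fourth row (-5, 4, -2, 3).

-400

The matrix is block lower-triangular with a 2×2 block and a 2×2 block on the diagonal, so its determinant equals the product of the determinants of the diagonal blocks.
det of the 2×2 block = 16
det of the 2×2 block = -25
det = (16)·(-25) = -400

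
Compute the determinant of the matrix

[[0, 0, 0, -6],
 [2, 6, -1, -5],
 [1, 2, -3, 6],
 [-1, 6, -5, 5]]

336

Expand along row 1 (it has 3 zeros):
  − (-6) · M_14   where M_14 = det([2 6 -1; 1 2 -3; -1 6 -5]) = 56
det = (-1)·(-6)·(56) = 336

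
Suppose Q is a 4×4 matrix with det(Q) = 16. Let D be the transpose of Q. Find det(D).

det(Qᵀ) = det(Q).
det(D) = (1)·(16) = 16

The determinant is 16.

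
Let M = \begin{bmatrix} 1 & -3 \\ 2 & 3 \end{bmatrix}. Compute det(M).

The determinant is 9.

det(M) = 1·3 − (-3)·2 = 3 − (-6) = 9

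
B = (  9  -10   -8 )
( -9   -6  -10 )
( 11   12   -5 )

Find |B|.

Expand along column 1:
  + 9 · |-6 -10; 12 -5| = 9·(30 − (-120)) = 1350
  − (-9) · |-10 -8; 12 -5| = −(-9)·(50 − (-96)) = 1314
  + 11 · |-10 -8; -6 -10| = 11·(100 − 48) = 572
Sum: (1350) + (1314) + (572) = 3236

The determinant is 3236.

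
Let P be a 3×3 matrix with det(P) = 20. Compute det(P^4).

160000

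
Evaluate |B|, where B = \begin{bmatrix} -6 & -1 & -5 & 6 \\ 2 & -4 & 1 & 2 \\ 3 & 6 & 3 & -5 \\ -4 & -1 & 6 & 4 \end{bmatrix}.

-748

Expand along row 1:
  + (-6) · M_11   where M_11 = det([-4 1 2; 6 3 -5; -1 6 4]) = -109
  − (-1) · M_12   where M_12 = det([2 1 2; 3 3 -5; -4 6 4]) = 152
  + (-5) · M_13   where M_13 = det([2 -4 2; 3 6 -5; -4 -1 4]) = 48
  − (6) · M_14   where M_14 = det([2 -4 1; 3 6 3; -4 -1 6]) = 219
det = (+1)·(-6)·(-109) + (-1)·(-1)·(152) + (+1)·(-5)·(48) + (-1)·(6)·(219) = -748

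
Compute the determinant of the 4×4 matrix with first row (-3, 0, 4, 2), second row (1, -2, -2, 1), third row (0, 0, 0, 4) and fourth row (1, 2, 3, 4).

Expand along row 3 (it has 3 zeros):
  − (4) · M_34   where M_34 = det([-3 0 4; 1 -2 -2; 1 2 3]) = 22
det = (-1)·(4)·(22) = -88

The determinant is -88.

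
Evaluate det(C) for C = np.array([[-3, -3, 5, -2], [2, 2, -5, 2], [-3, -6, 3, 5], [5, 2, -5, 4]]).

-63

Expand along row 1:
  + (-3) · M_11   where M_11 = det([2 -5 2; -6 3 5; 2 -5 4]) = -48
  − (-3) · M_12   where M_12 = det([2 -5 2; -3 3 5; 5 -5 4]) = -111
  + (5) · M_13   where M_13 = det([2 2 2; -3 -6 5; 5 2 4]) = 54
  − (-2) · M_14   where M_14 = det([2 2 -5; -3 -6 3; 5 2 -5]) = -72
det = (+1)·(-3)·(-48) + (-1)·(-3)·(-111) + (+1)·(5)·(54) + (-1)·(-2)·(-72) = -63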